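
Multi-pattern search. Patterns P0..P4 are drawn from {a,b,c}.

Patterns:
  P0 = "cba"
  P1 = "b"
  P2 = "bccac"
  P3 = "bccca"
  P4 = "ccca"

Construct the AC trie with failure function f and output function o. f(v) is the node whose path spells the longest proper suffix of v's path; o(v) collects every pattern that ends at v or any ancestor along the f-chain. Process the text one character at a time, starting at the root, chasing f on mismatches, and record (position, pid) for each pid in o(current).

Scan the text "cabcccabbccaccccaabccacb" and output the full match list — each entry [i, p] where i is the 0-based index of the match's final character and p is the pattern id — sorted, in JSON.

Build:
Trie nodes:
  0='ε' goto b→4 c→1
  1='c' goto b→2 c→11
  2='cb' goto a→3
  3='cba' goto ·  [P0 ends]
  4='b' goto c→5  [P1 ends]
  5='bc' goto c→6
  6='bcc' goto a→7 c→9
  7='bcca' goto c→8
  8='bccac' goto ·  [P2 ends]
  9='bccc' goto a→10
  10='bccca' goto ·  [P3 ends]
  11='cc' goto c→12
  12='ccc' goto a→13
  13='ccca' goto ·  [P4 ends]

BFS fail/out derivation:
  fail(1) 'c': from fail(0)=0 chase 'c': 0 ⇒ 0;  out=∅∪out(0)=∅
  fail(4) 'b': from fail(0)=0 chase 'b': 0 ⇒ 0;  out={1}∪out(0)={1}
  fail(2) 'cb': from fail(1)=0 chase 'b': 0 ⇒ 4;  out=∅∪out(4)={1}
  fail(5) 'bc': from fail(4)=0 chase 'c': 0 ⇒ 1;  out=∅∪out(1)=∅
  fail(11) 'cc': from fail(1)=0 chase 'c': 0 ⇒ 1;  out=∅∪out(1)=∅
  fail(3) 'cba': from fail(2)=4 chase 'a': 4→0 ⇒ 0;  out={0}∪out(0)={0}
  fail(6) 'bcc': from fail(5)=1 chase 'c': 1 ⇒ 11;  out=∅∪out(11)=∅
  fail(12) 'ccc': from fail(11)=1 chase 'c': 1 ⇒ 11;  out=∅∪out(11)=∅
  fail(7) 'bcca': from fail(6)=11 chase 'a': 11→1→0 ⇒ 0;  out=∅∪out(0)=∅
  fail(9) 'bccc': from fail(6)=11 chase 'c': 11 ⇒ 12;  out=∅∪out(12)=∅
  fail(13) 'ccca': from fail(12)=11 chase 'a': 11→1→0 ⇒ 0;  out={4}∪out(0)={4}
  fail(8) 'bccac': from fail(7)=0 chase 'c': 0 ⇒ 1;  out={2}∪out(1)={2}
  fail(10) 'bccca': from fail(9)=12 chase 'a': 12 ⇒ 13;  out={3}∪out(13)={3,4}

Text stream:
pos 0 'c': at 1
pos 1 'a': at 0 (fail-walked)
pos 2 'b': at 4  emit P1@[2:2]
pos 3 'c': at 5
pos 4 'c': at 6
pos 5 'c': at 9
pos 6 'a': at 10  emit P3@[2:6],P4@[3:6]
pos 7 'b': at 4 (fail-walked)  emit P1@[7:7]
pos 8 'b': at 4 (fail-walked)  emit P1@[8:8]
pos 9 'c': at 5
pos 10 'c': at 6
pos 11 'a': at 7
pos 12 'c': at 8  emit P2@[8:12]
pos 13 'c': at 11 (fail-walked)
pos 14 'c': at 12
pos 15 'c': at 12 (fail-walked)
pos 16 'a': at 13  emit P4@[13:16]
pos 17 'a': at 0 (fail-walked)
pos 18 'b': at 4  emit P1@[18:18]
pos 19 'c': at 5
pos 20 'c': at 6
pos 21 'a': at 7
pos 22 'c': at 8  emit P2@[18:22]
pos 23 'b': at 2 (fail-walked)  emit P1@[23:23]

Result: [[2,1],[6,3],[6,4],[7,1],[8,1],[12,2],[16,4],[18,1],[22,2],[23,1]]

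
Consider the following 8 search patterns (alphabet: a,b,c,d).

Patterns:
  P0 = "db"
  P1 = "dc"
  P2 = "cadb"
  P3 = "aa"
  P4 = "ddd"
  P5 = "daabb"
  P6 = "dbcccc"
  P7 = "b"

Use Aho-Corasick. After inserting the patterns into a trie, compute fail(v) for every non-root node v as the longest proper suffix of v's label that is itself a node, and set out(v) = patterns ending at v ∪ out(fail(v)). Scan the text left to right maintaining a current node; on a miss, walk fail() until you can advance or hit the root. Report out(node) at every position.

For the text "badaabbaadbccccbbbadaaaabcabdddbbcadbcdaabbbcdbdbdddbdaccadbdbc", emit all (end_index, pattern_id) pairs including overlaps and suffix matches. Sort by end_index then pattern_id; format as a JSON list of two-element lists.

Build automaton:
Trie nodes:
  0='ε' goto a→8 b→20 c→4 d→1
  1='d' goto a→12 b→2 c→3 d→10
  2='db' goto c→16  ←P0
  3='dc' goto ·  ←P1
  4='c' goto a→5
  5='ca' goto d→6
  6='cad' goto b→7
  7='cadb' goto ·  ←P2
  8='a' goto a→9
  9='aa' goto ·  ←P3
  10='dd' goto d→11
  11='ddd' goto ·  ←P4
  12='da' goto a→13
  13='daa' goto b→14
  14='daab' goto b→15
  15='daabb' goto ·  ←P5
  16='dbc' goto c→17
  17='dbcc' goto c→18
  18='dbccc' goto c→19
  19='dbcccc' goto ·  ←P6
  20='b' goto ·  ←P7

Failure links (BFS by depth):
  n1('d'): parent n0 fail=0; on 'd' 0 → fail=0;  out ∅∪∅=∅
  n4('c'): parent n0 fail=0; on 'c' 0 → fail=0;  out ∅∪∅=∅
  n8('a'): parent n0 fail=0; on 'a' 0 → fail=0;  out ∅∪∅=∅
  n20('b'): parent n0 fail=0; on 'b' 0 → fail=0;  out {7}∪∅={7}
  n2('db'): parent n1 fail=0; on 'b' 0 → fail=20;  out {0}∪{7}={0,7}
  n3('dc'): parent n1 fail=0; on 'c' 0 → fail=4;  out {1}∪∅={1}
  n5('ca'): parent n4 fail=0; on 'a' 0 → fail=8;  out ∅∪∅=∅
  n9('aa'): parent n8 fail=0; on 'a' 0 → fail=8;  out {3}∪∅={3}
  n10('dd'): parent n1 fail=0; on 'd' 0 → fail=1;  out ∅∪∅=∅
  n12('da'): parent n1 fail=0; on 'a' 0 → fail=8;  out ∅∪∅=∅
  n6('cad'): parent n5 fail=8; on 'd' 8→0 → fail=1;  out ∅∪∅=∅
  n11('ddd'): parent n10 fail=1; on 'd' 1 → fail=10;  out {4}∪∅={4}
  n13('daa'): parent n12 fail=8; on 'a' 8 → fail=9;  out ∅∪{3}={3}
  n16('dbc'): parent n2 fail=20; on 'c' 20→0 → fail=4;  out ∅∪∅=∅
  n7('cadb'): parent n6 fail=1; on 'b' 1 → fail=2;  out {2}∪{0,7}={0,2,7}
  n14('daab'): parent n13 fail=9; on 'b' 9→8→0 → fail=20;  out ∅∪{7}={7}
  n17('dbcc'): parent n16 fail=4; on 'c' 4→0 → fail=4;  out ∅∪∅=∅
  n15('daabb'): parent n14 fail=20; on 'b' 20→0 → fail=20;  out {5}∪{7}={5,7}
  n18('dbccc'): parent n17 fail=4; on 'c' 4→0 → fail=4;  out ∅∪∅=∅
  n19('dbcccc'): parent n18 fail=4; on 'c' 4→0 → fail=4;  out {6}∪∅={6}

Run:
[0] read 'b'  n0⇒n20  ** P7@[0:0]
[1] read 'a'  n20⇒n8 ·f
[2] read 'd'  n8⇒n1 ·f
[3] read 'a'  n1⇒n12
[4] read 'a'  n12⇒n13  ** P3@[3:4]
[5] read 'b'  n13⇒n14  ** P7@[5:5]
[6] read 'b'  n14⇒n15  ** P5@[2:6],P7@[6:6]
[7] read 'a'  n15⇒n8 ·f
[8] read 'a'  n8⇒n9  ** P3@[7:8]
[9] read 'd'  n9⇒n1 ·f
[10] read 'b'  n1⇒n2  ** P0@[9:10],P7@[10:10]
[11] read 'c'  n2⇒n16
[12] read 'c'  n16⇒n17
[13] read 'c'  n17⇒n18
[14] read 'c'  n18⇒n19  ** P6@[9:14]
[15] read 'b'  n19⇒n20 ·f  ** P7@[15:15]
[16] read 'b'  n20⇒n20 ·f  ** P7@[16:16]
[17] read 'b'  n20⇒n20 ·f  ** P7@[17:17]
[18] read 'a'  n20⇒n8 ·f
[19] read 'd'  n8⇒n1 ·f
[20] read 'a'  n1⇒n12
[21] read 'a'  n12⇒n13  ** P3@[20:21]
[22] read 'a'  n13⇒n9 ·f  ** P3@[21:22]
[23] read 'a'  n9⇒n9 ·f  ** P3@[22:23]
[24] read 'b'  n9⇒n20 ·f  ** P7@[24:24]
[25] read 'c'  n20⇒n4 ·f
[26] read 'a'  n4⇒n5
[27] read 'b'  n5⇒n20 ·f  ** P7@[27:27]
[28] read 'd'  n20⇒n1 ·f
[29] read 'd'  n1⇒n10
[30] read 'd'  n10⇒n11  ** P4@[28:30]
[31] read 'b'  n11⇒n2 ·f  ** P0@[30:31],P7@[31:31]
[32] read 'b'  n2⇒n20 ·f  ** P7@[32:32]
[33] read 'c'  n20⇒n4 ·f
[34] read 'a'  n4⇒n5
[35] read 'd'  n5⇒n6
[36] read 'b'  n6⇒n7  ** P0@[35:36],P2@[33:36],P7@[36:36]
[37] read 'c'  n7⇒n16 ·f
[38] read 'd'  n16⇒n1 ·f
[39] read 'a'  n1⇒n12
[40] read 'a'  n12⇒n13  ** P3@[39:40]
[41] read 'b'  n13⇒n14  ** P7@[41:41]
[42] read 'b'  n14⇒n15  ** P5@[38:42],P7@[42:42]
[43] read 'b'  n15⇒n20 ·f  ** P7@[43:43]
[44] read 'c'  n20⇒n4 ·f
[45] read 'd'  n4⇒n1 ·f
[46] read 'b'  n1⇒n2  ** P0@[45:46],P7@[46:46]
[47] read 'd'  n2⇒n1 ·f
[48] read 'b'  n1⇒n2  ** P0@[47:48],P7@[48:48]
[49] read 'd'  n2⇒n1 ·f
[50] read 'd'  n1⇒n10
[51] read 'd'  n10⇒n11  ** P4@[49:51]
[52] read 'b'  n11⇒n2 ·f  ** P0@[51:52],P7@[52:52]
[53] read 'd'  n2⇒n1 ·f
[54] read 'a'  n1⇒n12
[55] read 'c'  n12⇒n4 ·f
[56] read 'c'  n4⇒n4 ·f
[57] read 'a'  n4⇒n5
[58] read 'd'  n5⇒n6
[59] read 'b'  n6⇒n7  ** P0@[58:59],P2@[56:59],P7@[59:59]
[60] read 'd'  n7⇒n1 ·f
[61] read 'b'  n1⇒n2  ** P0@[60:61],P7@[61:61]
[62] read 'c'  n2⇒n16

Result: [[0,7],[4,3],[5,7],[6,5],[6,7],[8,3],[10,0],[10,7],[14,6],[15,7],[16,7],[17,7],[21,3],[22,3],[23,3],[24,7],[27,7],[30,4],[31,0],[31,7],[32,7],[36,0],[36,2],[36,7],[40,3],[41,7],[42,5],[42,7],[43,7],[46,0],[46,7],[48,0],[48,7],[51,4],[52,0],[52,7],[59,0],[59,2],[59,7],[61,0],[61,7]]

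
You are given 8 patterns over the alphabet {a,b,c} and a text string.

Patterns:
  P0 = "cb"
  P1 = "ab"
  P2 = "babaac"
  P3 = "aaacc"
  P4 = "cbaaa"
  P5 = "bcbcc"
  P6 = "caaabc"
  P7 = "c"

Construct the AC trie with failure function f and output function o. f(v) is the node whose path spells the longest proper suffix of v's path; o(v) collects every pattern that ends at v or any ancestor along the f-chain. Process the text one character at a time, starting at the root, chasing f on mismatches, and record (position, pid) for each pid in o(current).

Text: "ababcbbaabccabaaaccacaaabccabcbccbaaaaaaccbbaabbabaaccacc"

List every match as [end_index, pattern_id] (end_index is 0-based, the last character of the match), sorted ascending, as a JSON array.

Construct AC machine:
Trie (insert patterns):
  n0 'ε': a→3 b→5 c→1
  n1 'c': a→22 b→2  [P7 ends]
  n2 'cb': a→15  [P0 ends]
  n3 'a': a→11 b→4
  n4 'ab': ·  [P1 ends]
  n5 'b': a→6 c→18
  n6 'ba': b→7
  n7 'bab': a→8
  n8 'baba': a→9
  n9 'babaa': c→10
  n10 'babaac': ·  [P2 ends]
  n11 'aa': a→12
  n12 'aaa': c→13
  n13 'aaac': c→14
  n14 'aaacc': ·  [P3 ends]
  n15 'cba': a→16
  n16 'cbaa': a→17
  n17 'cbaaa': ·  [P4 ends]
  n18 'bc': b→19
  n19 'bcb': c→20
  n20 'bcbc': c→21
  n21 'bcbcc': ·  [P5 ends]
  n22 'ca': a→23
  n23 'caa': a→24
  n24 'caaa': b→25
  n25 'caaab': c→26
  n26 'caaabc': ·  [P6 ends]

BFS fail/out derivation:
  fail(1) 'c': from fail(0)=0 chase 'c': 0 ⇒ 0;  out={7}∪out(0)={7}
  fail(3) 'a': from fail(0)=0 chase 'a': 0 ⇒ 0;  out=∅∪out(0)=∅
  fail(5) 'b': from fail(0)=0 chase 'b': 0 ⇒ 0;  out=∅∪out(0)=∅
  fail(2) 'cb': from fail(1)=0 chase 'b': 0 ⇒ 5;  out={0}∪out(5)={0}
  fail(4) 'ab': from fail(3)=0 chase 'b': 0 ⇒ 5;  out={1}∪out(5)={1}
  fail(6) 'ba': from fail(5)=0 chase 'a': 0 ⇒ 3;  out=∅∪out(3)=∅
  fail(11) 'aa': from fail(3)=0 chase 'a': 0 ⇒ 3;  out=∅∪out(3)=∅
  fail(18) 'bc': from fail(5)=0 chase 'c': 0 ⇒ 1;  out=∅∪out(1)={7}
  fail(22) 'ca': from fail(1)=0 chase 'a': 0 ⇒ 3;  out=∅∪out(3)=∅
  fail(7) 'bab': from fail(6)=3 chase 'b': 3 ⇒ 4;  out=∅∪out(4)={1}
  fail(12) 'aaa': from fail(11)=3 chase 'a': 3 ⇒ 11;  out=∅∪out(11)=∅
  fail(15) 'cba': from fail(2)=5 chase 'a': 5 ⇒ 6;  out=∅∪out(6)=∅
  fail(19) 'bcb': from fail(18)=1 chase 'b': 1 ⇒ 2;  out=∅∪out(2)={0}
  fail(23) 'caa': from fail(22)=3 chase 'a': 3 ⇒ 11;  out=∅∪out(11)=∅
  fail(8) 'baba': from fail(7)=4 chase 'a': 4→5 ⇒ 6;  out=∅∪out(6)=∅
  fail(13) 'aaac': from fail(12)=11 chase 'c': 11→3→0 ⇒ 1;  out=∅∪out(1)={7}
  fail(16) 'cbaa': from fail(15)=6 chase 'a': 6→3 ⇒ 11;  out=∅∪out(11)=∅
  fail(20) 'bcbc': from fail(19)=2 chase 'c': 2→5 ⇒ 18;  out=∅∪out(18)={7}
  fail(24) 'caaa': from fail(23)=11 chase 'a': 11 ⇒ 12;  out=∅∪out(12)=∅
  fail(9) 'babaa': from fail(8)=6 chase 'a': 6→3 ⇒ 11;  out=∅∪out(11)=∅
  fail(14) 'aaacc': from fail(13)=1 chase 'c': 1→0 ⇒ 1;  out={3}∪out(1)={3,7}
  fail(17) 'cbaaa': from fail(16)=11 chase 'a': 11 ⇒ 12;  out={4}∪out(12)={4}
  fail(21) 'bcbcc': from fail(20)=18 chase 'c': 18→1→0 ⇒ 1;  out={5}∪out(1)={5,7}
  fail(25) 'caaab': from fail(24)=12 chase 'b': 12→11→3 ⇒ 4;  out=∅∪out(4)={1}
  fail(10) 'babaac': from fail(9)=11 chase 'c': 11→3→0 ⇒ 1;  out={2}∪out(1)={2,7}
  fail(26) 'caaabc': from fail(25)=4 chase 'c': 4→5 ⇒ 18;  out={6}∪out(18)={6,7}

Run:
[0] read 'a'  n0⇒n3
[1] read 'b'  n3⇒n4  → match P1@[0:1]
[2] read 'a'  n4⇒n6 ·f
[3] read 'b'  n6⇒n7  → match P1@[2:3]
[4] read 'c'  n7⇒n18 ·f  → match P7@[4:4]
[5] read 'b'  n18⇒n19  → match P0@[4:5]
[6] read 'b'  n19⇒n5 ·f
[7] read 'a'  n5⇒n6
[8] read 'a'  n6⇒n11 ·f
[9] read 'b'  n11⇒n4 ·f  → match P1@[8:9]
[10] read 'c'  n4⇒n18 ·f  → match P7@[10:10]
[11] read 'c'  n18⇒n1 ·f  → match P7@[11:11]
[12] read 'a'  n1⇒n22
[13] read 'b'  n22⇒n4 ·f  → match P1@[12:13]
[14] read 'a'  n4⇒n6 ·f
[15] read 'a'  n6⇒n11 ·f
[16] read 'a'  n11⇒n12
[17] read 'c'  n12⇒n13  → match P7@[17:17]
[18] read 'c'  n13⇒n14  → match P3@[14:18],P7@[18:18]
[19] read 'a'  n14⇒n22 ·f
[20] read 'c'  n22⇒n1 ·f  → match P7@[20:20]
[21] read 'a'  n1⇒n22
[22] read 'a'  n22⇒n23
[23] read 'a'  n23⇒n24
[24] read 'b'  n24⇒n25  → match P1@[23:24]
[25] read 'c'  n25⇒n26  → match P6@[20:25],P7@[25:25]
[26] read 'c'  n26⇒n1 ·f  → match P7@[26:26]
[27] read 'a'  n1⇒n22
[28] read 'b'  n22⇒n4 ·f  → match P1@[27:28]
[29] read 'c'  n4⇒n18 ·f  → match P7@[29:29]
[30] read 'b'  n18⇒n19  → match P0@[29:30]
[31] read 'c'  n19⇒n20  → match P7@[31:31]
[32] read 'c'  n20⇒n21  → match P5@[28:32],P7@[32:32]
[33] read 'b'  n21⇒n2 ·f  → match P0@[32:33]
[34] read 'a'  n2⇒n15
[35] read 'a'  n15⇒n16
[36] read 'a'  n16⇒n17  → match P4@[32:36]
[37] read 'a'  n17⇒n12 ·f
[38] read 'a'  n12⇒n12 ·f
[39] read 'a'  n12⇒n12 ·f
[40] read 'c'  n12⇒n13  → match P7@[40:40]
[41] read 'c'  n13⇒n14  → match P3@[37:41],P7@[41:41]
[42] read 'b'  n14⇒n2 ·f  → match P0@[41:42]
[43] read 'b'  n2⇒n5 ·f
[44] read 'a'  n5⇒n6
[45] read 'a'  n6⇒n11 ·f
[46] read 'b'  n11⇒n4 ·f  → match P1@[45:46]
[47] read 'b'  n4⇒n5 ·f
[48] read 'a'  n5⇒n6
[49] read 'b'  n6⇒n7  → match P1@[48:49]
[50] read 'a'  n7⇒n8
[51] read 'a'  n8⇒n9
[52] read 'c'  n9⇒n10  → match P2@[47:52],P7@[52:52]
[53] read 'c'  n10⇒n1 ·f  → match P7@[53:53]
[54] read 'a'  n1⇒n22
[55] read 'c'  n22⇒n1 ·f  → match P7@[55:55]
[56] read 'c'  n1⇒n1 ·f  → match P7@[56:56]

Result: [[1,1],[3,1],[4,7],[5,0],[9,1],[10,7],[11,7],[13,1],[17,7],[18,3],[18,7],[20,7],[24,1],[25,6],[25,7],[26,7],[28,1],[29,7],[30,0],[31,7],[32,5],[32,7],[33,0],[36,4],[40,7],[41,3],[41,7],[42,0],[46,1],[49,1],[52,2],[52,7],[53,7],[55,7],[56,7]]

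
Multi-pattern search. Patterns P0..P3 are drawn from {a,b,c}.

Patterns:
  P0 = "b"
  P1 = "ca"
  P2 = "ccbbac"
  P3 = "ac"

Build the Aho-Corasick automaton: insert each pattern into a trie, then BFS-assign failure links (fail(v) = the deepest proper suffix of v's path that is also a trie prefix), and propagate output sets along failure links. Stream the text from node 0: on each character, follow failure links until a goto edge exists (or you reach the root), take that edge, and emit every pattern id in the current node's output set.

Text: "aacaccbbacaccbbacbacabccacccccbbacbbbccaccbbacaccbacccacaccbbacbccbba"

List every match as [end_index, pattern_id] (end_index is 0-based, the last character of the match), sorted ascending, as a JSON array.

Build automaton:
Trie (insert patterns):
  0='ε' goto a→9 b→1 c→2
  1='b' goto ·  ←P0
  2='c' goto a→3 c→4
  3='ca' goto ·  ←P1
  4='cc' goto b→5
  5='ccb' goto b→6
  6='ccbb' goto a→7
  7='ccbba' goto c→8
  8='ccbbac' goto ·  ←P2
  9='a' goto c→10
  10='ac' goto ·  ←P3

Failure links (BFS by depth):
  fail(1) 'b': from fail(0)=0 chase 'b': 0 ⇒ 0;  out={0}∪out(0)={0}
  fail(2) 'c': from fail(0)=0 chase 'c': 0 ⇒ 0;  out=∅∪out(0)=∅
  fail(9) 'a': from fail(0)=0 chase 'a': 0 ⇒ 0;  out=∅∪out(0)=∅
  fail(3) 'ca': from fail(2)=0 chase 'a': 0 ⇒ 9;  out={1}∪out(9)={1}
  fail(4) 'cc': from fail(2)=0 chase 'c': 0 ⇒ 2;  out=∅∪out(2)=∅
  fail(10) 'ac': from fail(9)=0 chase 'c': 0 ⇒ 2;  out={3}∪out(2)={3}
  fail(5) 'ccb': from fail(4)=2 chase 'b': 2→0 ⇒ 1;  out=∅∪out(1)={0}
  fail(6) 'ccbb': from fail(5)=1 chase 'b': 1→0 ⇒ 1;  out=∅∪out(1)={0}
  fail(7) 'ccbba': from fail(6)=1 chase 'a': 1→0 ⇒ 9;  out=∅∪out(9)=∅
  fail(8) 'ccbbac': from fail(7)=9 chase 'c': 9 ⇒ 10;  out={2}∪out(10)={2,3}

Scan:
[0] read 'a'  n0⇒n9
[1] read 'a'  n9⇒n9 (via fail)
[2] read 'c'  n9⇒n10  emit P3@[1:2]
[3] read 'a'  n10⇒n3 (via fail)  emit P1@[2:3]
[4] read 'c'  n3⇒n10 (via fail)  emit P3@[3:4]
[5] read 'c'  n10⇒n4 (via fail)
[6] read 'b'  n4⇒n5  emit P0@[6:6]
[7] read 'b'  n5⇒n6  emit P0@[7:7]
[8] read 'a'  n6⇒n7
[9] read 'c'  n7⇒n8  emit P2@[4:9],P3@[8:9]
[10] read 'a'  n8⇒n3 (via fail)  emit P1@[9:10]
[11] read 'c'  n3⇒n10 (via fail)  emit P3@[10:11]
[12] read 'c'  n10⇒n4 (via fail)
[13] read 'b'  n4⇒n5  emit P0@[13:13]
[14] read 'b'  n5⇒n6  emit P0@[14:14]
[15] read 'a'  n6⇒n7
[16] read 'c'  n7⇒n8  emit P2@[11:16],P3@[15:16]
[17] read 'b'  n8⇒n1 (via fail)  emit P0@[17:17]
[18] read 'a'  n1⇒n9 (via fail)
[19] read 'c'  n9⇒n10  emit P3@[18:19]
[20] read 'a'  n10⇒n3 (via fail)  emit P1@[19:20]
[21] read 'b'  n3⇒n1 (via fail)  emit P0@[21:21]
[22] read 'c'  n1⇒n2 (via fail)
[23] read 'c'  n2⇒n4
[24] read 'a'  n4⇒n3 (via fail)  emit P1@[23:24]
[25] read 'c'  n3⇒n10 (via fail)  emit P3@[24:25]
[26] read 'c'  n10⇒n4 (via fail)
[27] read 'c'  n4⇒n4 (via fail)
[28] read 'c'  n4⇒n4 (via fail)
[29] read 'c'  n4⇒n4 (via fail)
[30] read 'b'  n4⇒n5  emit P0@[30:30]
[31] read 'b'  n5⇒n6  emit P0@[31:31]
[32] read 'a'  n6⇒n7
[33] read 'c'  n7⇒n8  emit P2@[28:33],P3@[32:33]
[34] read 'b'  n8⇒n1 (via fail)  emit P0@[34:34]
[35] read 'b'  n1⇒n1 (via fail)  emit P0@[35:35]
[36] read 'b'  n1⇒n1 (via fail)  emit P0@[36:36]
[37] read 'c'  n1⇒n2 (via fail)
[38] read 'c'  n2⇒n4
[39] read 'a'  n4⇒n3 (via fail)  emit P1@[38:39]
[40] read 'c'  n3⇒n10 (via fail)  emit P3@[39:40]
[41] read 'c'  n10⇒n4 (via fail)
[42] read 'b'  n4⇒n5  emit P0@[42:42]
[43] read 'b'  n5⇒n6  emit P0@[43:43]
[44] read 'a'  n6⇒n7
[45] read 'c'  n7⇒n8  emit P2@[40:45],P3@[44:45]
[46] read 'a'  n8⇒n3 (via fail)  emit P1@[45:46]
[47] read 'c'  n3⇒n10 (via fail)  emit P3@[46:47]
[48] read 'c'  n10⇒n4 (via fail)
[49] read 'b'  n4⇒n5  emit P0@[49:49]
[50] read 'a'  n5⇒n9 (via fail)
[51] read 'c'  n9⇒n10  emit P3@[50:51]
[52] read 'c'  n10⇒n4 (via fail)
[53] read 'c'  n4⇒n4 (via fail)
[54] read 'a'  n4⇒n3 (via fail)  emit P1@[53:54]
[55] read 'c'  n3⇒n10 (via fail)  emit P3@[54:55]
[56] read 'a'  n10⇒n3 (via fail)  emit P1@[55:56]
[57] read 'c'  n3⇒n10 (via fail)  emit P3@[56:57]
[58] read 'c'  n10⇒n4 (via fail)
[59] read 'b'  n4⇒n5  emit P0@[59:59]
[60] read 'b'  n5⇒n6  emit P0@[60:60]
[61] read 'a'  n6⇒n7
[62] read 'c'  n7⇒n8  emit P2@[57:62],P3@[61:62]
[63] read 'b'  n8⇒n1 (via fail)  emit P0@[63:63]
[64] read 'c'  n1⇒n2 (via fail)
[65] read 'c'  n2⇒n4
[66] read 'b'  n4⇒n5  emit P0@[66:66]
[67] read 'b'  n5⇒n6  emit P0@[67:67]
[68] read 'a'  n6⇒n7

All matches (sorted): [[2,3],[3,1],[4,3],[6,0],[7,0],[9,2],[9,3],[10,1],[11,3],[13,0],[14,0],[16,2],[16,3],[17,0],[19,3],[20,1],[21,0],[24,1],[25,3],[30,0],[31,0],[33,2],[33,3],[34,0],[35,0],[36,0],[39,1],[40,3],[42,0],[43,0],[45,2],[45,3],[46,1],[47,3],[49,0],[51,3],[54,1],[55,3],[56,1],[57,3],[59,0],[60,0],[62,2],[62,3],[63,0],[66,0],[67,0]]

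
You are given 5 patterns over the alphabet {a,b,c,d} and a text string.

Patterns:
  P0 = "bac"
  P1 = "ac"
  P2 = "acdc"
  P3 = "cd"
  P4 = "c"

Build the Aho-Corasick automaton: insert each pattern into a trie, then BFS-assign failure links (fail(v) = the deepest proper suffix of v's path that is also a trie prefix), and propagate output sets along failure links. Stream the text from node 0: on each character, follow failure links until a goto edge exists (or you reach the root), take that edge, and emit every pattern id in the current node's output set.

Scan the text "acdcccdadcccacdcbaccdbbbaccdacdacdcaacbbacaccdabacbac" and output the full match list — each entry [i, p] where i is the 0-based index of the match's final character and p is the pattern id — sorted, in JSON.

Construct AC machine:
Trie nodes:
  n0 'ε': a→4 b→1 c→8
  n1 'b': a→2
  n2 'ba': c→3
  n3 'bac': ·  [P0 ends]
  n4 'a': c→5
  n5 'ac': d→6  [P1 ends]
  n6 'acd': c→7
  n7 'acdc': ·  [P2 ends]
  n8 'c': d→9  [P4 ends]
  n9 'cd': ·  [P3 ends]

BFS fail/out derivation:
  n1('b'): parent n0 fail=0; on 'b' 0 → fail=0;  out ∅∪∅=∅
  n4('a'): parent n0 fail=0; on 'a' 0 → fail=0;  out ∅∪∅=∅
  n8('c'): parent n0 fail=0; on 'c' 0 → fail=0;  out {4}∪∅={4}
  n2('ba'): parent n1 fail=0; on 'a' 0 → fail=4;  out ∅∪∅=∅
  n5('ac'): parent n4 fail=0; on 'c' 0 → fail=8;  out {1}∪{4}={1,4}
  n9('cd'): parent n8 fail=0; on 'd' 0 → fail=0;  out {3}∪∅={3}
  n3('bac'): parent n2 fail=4; on 'c' 4 → fail=5;  out {0}∪{1,4}={0,1,4}
  n6('acd'): parent n5 fail=8; on 'd' 8 → fail=9;  out ∅∪{3}={3}
  n7('acdc'): parent n6 fail=9; on 'c' 9→0 → fail=8;  out {2}∪{4}={2,4}

Text stream:
[0] read 'a'  n0⇒n4
[1] read 'c'  n4⇒n5  → match P1@[0:1],P4@[1:1]
[2] read 'd'  n5⇒n6  → match P3@[1:2]
[3] read 'c'  n6⇒n7  → match P2@[0:3],P4@[3:3]
[4] read 'c'  n7⇒n8 ·f  → match P4@[4:4]
[5] read 'c'  n8⇒n8 ·f  → match P4@[5:5]
[6] read 'd'  n8⇒n9  → match P3@[5:6]
[7] read 'a'  n9⇒n4 ·f
[8] read 'd'  n4⇒n0 ·f
[9] read 'c'  n0⇒n8  → match P4@[9:9]
[10] read 'c'  n8⇒n8 ·f  → match P4@[10:10]
[11] read 'c'  n8⇒n8 ·f  → match P4@[11:11]
[12] read 'a'  n8⇒n4 ·f
[13] read 'c'  n4⇒n5  → match P1@[12:13],P4@[13:13]
[14] read 'd'  n5⇒n6  → match P3@[13:14]
[15] read 'c'  n6⇒n7  → match P2@[12:15],P4@[15:15]
[16] read 'b'  n7⇒n1 ·f
[17] read 'a'  n1⇒n2
[18] read 'c'  n2⇒n3  → match P0@[16:18],P1@[17:18],P4@[18:18]
[19] read 'c'  n3⇒n8 ·f  → match P4@[19:19]
[20] read 'd'  n8⇒n9  → match P3@[19:20]
[21] read 'b'  n9⇒n1 ·f
[22] read 'b'  n1⇒n1 ·f
[23] read 'b'  n1⇒n1 ·f
[24] read 'a'  n1⇒n2
[25] read 'c'  n2⇒n3  → match P0@[23:25],P1@[24:25],P4@[25:25]
[26] read 'c'  n3⇒n8 ·f  → match P4@[26:26]
[27] read 'd'  n8⇒n9  → match P3@[26:27]
[28] read 'a'  n9⇒n4 ·f
[29] read 'c'  n4⇒n5  → match P1@[28:29],P4@[29:29]
[30] read 'd'  n5⇒n6  → match P3@[29:30]
[31] read 'a'  n6⇒n4 ·f
[32] read 'c'  n4⇒n5  → match P1@[31:32],P4@[32:32]
[33] read 'd'  n5⇒n6  → match P3@[32:33]
[34] read 'c'  n6⇒n7  → match P2@[31:34],P4@[34:34]
[35] read 'a'  n7⇒n4 ·f
[36] read 'a'  n4⇒n4 ·f
[37] read 'c'  n4⇒n5  → match P1@[36:37],P4@[37:37]
[38] read 'b'  n5⇒n1 ·f
[39] read 'b'  n1⇒n1 ·f
[40] read 'a'  n1⇒n2
[41] read 'c'  n2⇒n3  → match P0@[39:41],P1@[40:41],P4@[41:41]
[42] read 'a'  n3⇒n4 ·f
[43] read 'c'  n4⇒n5  → match P1@[42:43],P4@[43:43]
[44] read 'c'  n5⇒n8 ·f  → match P4@[44:44]
[45] read 'd'  n8⇒n9  → match P3@[44:45]
[46] read 'a'  n9⇒n4 ·f
[47] read 'b'  n4⇒n1 ·f
[48] read 'a'  n1⇒n2
[49] read 'c'  n2⇒n3  → match P0@[47:49],P1@[48:49],P4@[49:49]
[50] read 'b'  n3⇒n1 ·f
[51] read 'a'  n1⇒n2
[52] read 'c'  n2⇒n3  → match P0@[50:52],P1@[51:52],P4@[52:52]

Matches: [[1,1],[1,4],[2,3],[3,2],[3,4],[4,4],[5,4],[6,3],[9,4],[10,4],[11,4],[13,1],[13,4],[14,3],[15,2],[15,4],[18,0],[18,1],[18,4],[19,4],[20,3],[25,0],[25,1],[25,4],[26,4],[27,3],[29,1],[29,4],[30,3],[32,1],[32,4],[33,3],[34,2],[34,4],[37,1],[37,4],[41,0],[41,1],[41,4],[43,1],[43,4],[44,4],[45,3],[49,0],[49,1],[49,4],[52,0],[52,1],[52,4]]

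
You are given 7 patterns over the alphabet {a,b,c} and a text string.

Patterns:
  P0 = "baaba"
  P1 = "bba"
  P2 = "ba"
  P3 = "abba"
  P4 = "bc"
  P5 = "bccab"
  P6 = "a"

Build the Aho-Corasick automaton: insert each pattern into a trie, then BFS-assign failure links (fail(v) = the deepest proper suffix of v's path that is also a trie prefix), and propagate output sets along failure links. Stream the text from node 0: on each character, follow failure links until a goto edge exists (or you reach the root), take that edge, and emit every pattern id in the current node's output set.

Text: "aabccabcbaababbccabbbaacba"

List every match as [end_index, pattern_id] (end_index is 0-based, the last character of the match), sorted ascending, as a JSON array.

Build automaton:
Trie nodes:
  0='ε' goto a→8 b→1
  1='b' goto a→2 b→6 c→12
  2='ba' goto a→3  [P2 ends]
  3='baa' goto b→4
  4='baab' goto a→5
  5='baaba' goto ·  [P0 ends]
  6='bb' goto a→7
  7='bba' goto ·  [P1 ends]
  8='a' goto b→9  [P6 ends]
  9='ab' goto b→10
  10='abb' goto a→11
  11='abba' goto ·  [P3 ends]
  12='bc' goto c→13  [P4 ends]
  13='bcc' goto a→14
  14='bcca' goto b→15
  15='bccab' goto ·  [P5 ends]

BFS fail/out derivation:
  n1('b'): parent n0 fail=0; on 'b' 0 → fail=0;  out ∅∪∅=∅
  n8('a'): parent n0 fail=0; on 'a' 0 → fail=0;  out {6}∪∅={6}
  n2('ba'): parent n1 fail=0; on 'a' 0 → fail=8;  out {2}∪{6}={2,6}
  n6('bb'): parent n1 fail=0; on 'b' 0 → fail=1;  out ∅∪∅=∅
  n9('ab'): parent n8 fail=0; on 'b' 0 → fail=1;  out ∅∪∅=∅
  n12('bc'): parent n1 fail=0; on 'c' 0 → fail=0;  out {4}∪∅={4}
  n3('baa'): parent n2 fail=8; on 'a' 8→0 → fail=8;  out ∅∪{6}={6}
  n7('bba'): parent n6 fail=1; on 'a' 1 → fail=2;  out {1}∪{2,6}={1,2,6}
  n10('abb'): parent n9 fail=1; on 'b' 1 → fail=6;  out ∅∪∅=∅
  n13('bcc'): parent n12 fail=0; on 'c' 0 → fail=0;  out ∅∪∅=∅
  n4('baab'): parent n3 fail=8; on 'b' 8 → fail=9;  out ∅∪∅=∅
  n11('abba'): parent n10 fail=6; on 'a' 6 → fail=7;  out {3}∪{1,2,6}={1,2,3,6}
  n14('bcca'): parent n13 fail=0; on 'a' 0 → fail=8;  out ∅∪{6}={6}
  n5('baaba'): parent n4 fail=9; on 'a' 9→1 → fail=2;  out {0}∪{2,6}={0,2,6}
  n15('bccab'): parent n14 fail=8; on 'b' 8 → fail=9;  out {5}∪∅={5}

Run:
[0] read 'a'  n0⇒n8  → match P6@[0:0]
[1] read 'a'  n8⇒n8 (via fail)  → match P6@[1:1]
[2] read 'b'  n8⇒n9
[3] read 'c'  n9⇒n12 (via fail)  → match P4@[2:3]
[4] read 'c'  n12⇒n13
[5] read 'a'  n13⇒n14  → match P6@[5:5]
[6] read 'b'  n14⇒n15  → match P5@[2:6]
[7] read 'c'  n15⇒n12 (via fail)  → match P4@[6:7]
[8] read 'b'  n12⇒n1 (via fail)
[9] read 'a'  n1⇒n2  → match P2@[8:9],P6@[9:9]
[10] read 'a'  n2⇒n3  → match P6@[10:10]
[11] read 'b'  n3⇒n4
[12] read 'a'  n4⇒n5  → match P0@[8:12],P2@[11:12],P6@[12:12]
[13] read 'b'  n5⇒n9 (via fail)
[14] read 'b'  n9⇒n10
[15] read 'c'  n10⇒n12 (via fail)  → match P4@[14:15]
[16] read 'c'  n12⇒n13
[17] read 'a'  n13⇒n14  → match P6@[17:17]
[18] read 'b'  n14⇒n15  → match P5@[14:18]
[19] read 'b'  n15⇒n10 (via fail)
[20] read 'b'  n10⇒n6 (via fail)
[21] read 'a'  n6⇒n7  → match P1@[19:21],P2@[20:21],P6@[21:21]
[22] read 'a'  n7⇒n3 (via fail)  → match P6@[22:22]
[23] read 'c'  n3⇒n0 (via fail)
[24] read 'b'  n0⇒n1
[25] read 'a'  n1⇒n2  → match P2@[24:25],P6@[25:25]

All matches (sorted): [[0,6],[1,6],[3,4],[5,6],[6,5],[7,4],[9,2],[9,6],[10,6],[12,0],[12,2],[12,6],[15,4],[17,6],[18,5],[21,1],[21,2],[21,6],[22,6],[25,2],[25,6]]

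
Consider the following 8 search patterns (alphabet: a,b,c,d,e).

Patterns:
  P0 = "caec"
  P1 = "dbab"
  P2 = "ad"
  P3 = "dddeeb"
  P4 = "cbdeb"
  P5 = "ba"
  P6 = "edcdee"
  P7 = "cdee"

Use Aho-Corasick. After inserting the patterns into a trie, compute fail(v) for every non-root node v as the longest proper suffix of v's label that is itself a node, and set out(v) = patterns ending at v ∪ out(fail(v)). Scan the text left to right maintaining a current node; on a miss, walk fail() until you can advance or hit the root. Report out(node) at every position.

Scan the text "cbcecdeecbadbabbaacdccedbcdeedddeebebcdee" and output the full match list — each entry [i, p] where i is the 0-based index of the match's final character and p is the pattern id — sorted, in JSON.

Construct AC machine:
Trie (insert patterns):
  n0 'ε': a→9 b→20 c→1 d→5 e→22
  n1 'c': a→2 b→16 d→28
  n2 'ca': e→3
  n3 'cae': c→4
  n4 'caec': ·  [P0 ends]
  n5 'd': b→6 d→11
  n6 'db': a→7
  n7 'dba': b→8
  n8 'dbab': ·  [P1 ends]
  n9 'a': d→10
  n10 'ad': ·  [P2 ends]
  n11 'dd': d→12
  n12 'ddd': e→13
  n13 'ddde': e→14
  n14 'dddee': b→15
  n15 'dddeeb': ·  [P3 ends]
  n16 'cb': d→17
  n17 'cbd': e→18
  n18 'cbde': b→19
  n19 'cbdeb': ·  [P4 ends]
  n20 'b': a→21
  n21 'ba': ·  [P5 ends]
  n22 'e': d→23
  n23 'ed': c→24
  n24 'edc': d→25
  n25 'edcd': e→26
  n26 'edcde': e→27
  n27 'edcdee': ·  [P6 ends]
  n28 'cd': e→29
  n29 'cde': e→30
  n30 'cdee': ·  [P7 ends]

Failure links (BFS by depth):
  n1('c'): parent n0 fail=0; on 'c' 0 → fail=0;  out ∅∪∅=∅
  n5('d'): parent n0 fail=0; on 'd' 0 → fail=0;  out ∅∪∅=∅
  n9('a'): parent n0 fail=0; on 'a' 0 → fail=0;  out ∅∪∅=∅
  n20('b'): parent n0 fail=0; on 'b' 0 → fail=0;  out ∅∪∅=∅
  n22('e'): parent n0 fail=0; on 'e' 0 → fail=0;  out ∅∪∅=∅
  n2('ca'): parent n1 fail=0; on 'a' 0 → fail=9;  out ∅∪∅=∅
  n6('db'): parent n5 fail=0; on 'b' 0 → fail=20;  out ∅∪∅=∅
  n10('ad'): parent n9 fail=0; on 'd' 0 → fail=5;  out {2}∪∅={2}
  n11('dd'): parent n5 fail=0; on 'd' 0 → fail=5;  out ∅∪∅=∅
  n16('cb'): parent n1 fail=0; on 'b' 0 → fail=20;  out ∅∪∅=∅
  n21('ba'): parent n20 fail=0; on 'a' 0 → fail=9;  out {5}∪∅={5}
  n23('ed'): parent n22 fail=0; on 'd' 0 → fail=5;  out ∅∪∅=∅
  n28('cd'): parent n1 fail=0; on 'd' 0 → fail=5;  out ∅∪∅=∅
  n3('cae'): parent n2 fail=9; on 'e' 9→0 → fail=22;  out ∅∪∅=∅
  n7('dba'): parent n6 fail=20; on 'a' 20 → fail=21;  out ∅∪{5}={5}
  n12('ddd'): parent n11 fail=5; on 'd' 5 → fail=11;  out ∅∪∅=∅
  n17('cbd'): parent n16 fail=20; on 'd' 20→0 → fail=5;  out ∅∪∅=∅
  n24('edc'): parent n23 fail=5; on 'c' 5→0 → fail=1;  out ∅∪∅=∅
  n29('cde'): parent n28 fail=5; on 'e' 5→0 → fail=22;  out ∅∪∅=∅
  n4('caec'): parent n3 fail=22; on 'c' 22→0 → fail=1;  out {0}∪∅={0}
  n8('dbab'): parent n7 fail=21; on 'b' 21→9→0 → fail=20;  out {1}∪∅={1}
  n13('ddde'): parent n12 fail=11; on 'e' 11→5→0 → fail=22;  out ∅∪∅=∅
  n18('cbde'): parent n17 fail=5; on 'e' 5→0 → fail=22;  out ∅∪∅=∅
  n25('edcd'): parent n24 fail=1; on 'd' 1 → fail=28;  out ∅∪∅=∅
  n30('cdee'): parent n29 fail=22; on 'e' 22→0 → fail=22;  out {7}∪∅={7}
  n14('dddee'): parent n13 fail=22; on 'e' 22→0 → fail=22;  out ∅∪∅=∅
  n19('cbdeb'): parent n18 fail=22; on 'b' 22→0 → fail=20;  out {4}∪∅={4}
  n26('edcde'): parent n25 fail=28; on 'e' 28 → fail=29;  out ∅∪∅=∅
  n15('dddeeb'): parent n14 fail=22; on 'b' 22→0 → fail=20;  out {3}∪∅={3}
  n27('edcdee'): parent n26 fail=29; on 'e' 29 → fail=30;  out {6}∪{7}={6,7}

Run:
i=0 'c': node 0→1
i=1 'b': node 1→16
i=2 'c': node 16→1 (via fail)
i=3 'e': node 1→22 (via fail)
i=4 'c': node 22→1 (via fail)
i=5 'd': node 1→28
i=6 'e': node 28→29
i=7 'e': node 29→30  emit P7@[4:7]
i=8 'c': node 30→1 (via fail)
i=9 'b': node 1→16
i=10 'a': node 16→21 (via fail)  emit P5@[9:10]
i=11 'd': node 21→10 (via fail)  emit P2@[10:11]
i=12 'b': node 10→6 (via fail)
i=13 'a': node 6→7  emit P5@[12:13]
i=14 'b': node 7→8  emit P1@[11:14]
i=15 'b': node 8→20 (via fail)
i=16 'a': node 20→21  emit P5@[15:16]
i=17 'a': node 21→9 (via fail)
i=18 'c': node 9→1 (via fail)
i=19 'd': node 1→28
i=20 'c': node 28→1 (via fail)
i=21 'c': node 1→1 (via fail)
i=22 'e': node 1→22 (via fail)
i=23 'd': node 22→23
i=24 'b': node 23→6 (via fail)
i=25 'c': node 6→1 (via fail)
i=26 'd': node 1→28
i=27 'e': node 28→29
i=28 'e': node 29→30  emit P7@[25:28]
i=29 'd': node 30→23 (via fail)
i=30 'd': node 23→11 (via fail)
i=31 'd': node 11→12
i=32 'e': node 12→13
i=33 'e': node 13→14
i=34 'b': node 14→15  emit P3@[29:34]
i=35 'e': node 15→22 (via fail)
i=36 'b': node 22→20 (via fail)
i=37 'c': node 20→1 (via fail)
i=38 'd': node 1→28
i=39 'e': node 28→29
i=40 'e': node 29→30  emit P7@[37:40]

Result: [[7,7],[10,5],[11,2],[13,5],[14,1],[16,5],[28,7],[34,3],[40,7]]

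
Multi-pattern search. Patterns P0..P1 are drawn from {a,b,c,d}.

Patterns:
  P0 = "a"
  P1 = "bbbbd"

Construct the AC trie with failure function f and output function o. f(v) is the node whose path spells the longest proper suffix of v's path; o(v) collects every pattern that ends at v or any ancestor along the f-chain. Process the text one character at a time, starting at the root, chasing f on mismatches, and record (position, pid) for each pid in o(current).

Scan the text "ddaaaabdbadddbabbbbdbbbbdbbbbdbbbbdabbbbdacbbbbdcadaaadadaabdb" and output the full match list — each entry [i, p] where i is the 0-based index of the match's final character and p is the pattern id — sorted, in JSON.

Build:
Trie (insert patterns):
  n0 'ε': a→1 b→2
  n1 'a': ·  [P0 ends]
  n2 'b': b→3
  n3 'bb': b→4
  n4 'bbb': b→5
  n5 'bbbb': d→6
  n6 'bbbbd': ·  [P1 ends]

BFS fail/out derivation:
  fail(1) 'a': from fail(0)=0 chase 'a': 0 ⇒ 0;  out={0}∪out(0)={0}
  fail(2) 'b': from fail(0)=0 chase 'b': 0 ⇒ 0;  out=∅∪out(0)=∅
  fail(3) 'bb': from fail(2)=0 chase 'b': 0 ⇒ 2;  out=∅∪out(2)=∅
  fail(4) 'bbb': from fail(3)=2 chase 'b': 2 ⇒ 3;  out=∅∪out(3)=∅
  fail(5) 'bbbb': from fail(4)=3 chase 'b': 3 ⇒ 4;  out=∅∪out(4)=∅
  fail(6) 'bbbbd': from fail(5)=4 chase 'd': 4→3→2→0 ⇒ 0;  out={1}∪out(0)={1}

Scan:
pos 0 'd': at 0
pos 1 'd': at 0
pos 2 'a': at 1  emit P0@[2:2]
pos 3 'a': at 1 (fail-walked)  emit P0@[3:3]
pos 4 'a': at 1 (fail-walked)  emit P0@[4:4]
pos 5 'a': at 1 (fail-walked)  emit P0@[5:5]
pos 6 'b': at 2 (fail-walked)
pos 7 'd': at 0 (fail-walked)
pos 8 'b': at 2
pos 9 'a': at 1 (fail-walked)  emit P0@[9:9]
pos 10 'd': at 0 (fail-walked)
pos 11 'd': at 0
pos 12 'd': at 0
pos 13 'b': at 2
pos 14 'a': at 1 (fail-walked)  emit P0@[14:14]
pos 15 'b': at 2 (fail-walked)
pos 16 'b': at 3
pos 17 'b': at 4
pos 18 'b': at 5
pos 19 'd': at 6  emit P1@[15:19]
pos 20 'b': at 2 (fail-walked)
pos 21 'b': at 3
pos 22 'b': at 4
pos 23 'b': at 5
pos 24 'd': at 6  emit P1@[20:24]
pos 25 'b': at 2 (fail-walked)
pos 26 'b': at 3
pos 27 'b': at 4
pos 28 'b': at 5
pos 29 'd': at 6  emit P1@[25:29]
pos 30 'b': at 2 (fail-walked)
pos 31 'b': at 3
pos 32 'b': at 4
pos 33 'b': at 5
pos 34 'd': at 6  emit P1@[30:34]
pos 35 'a': at 1 (fail-walked)  emit P0@[35:35]
pos 36 'b': at 2 (fail-walked)
pos 37 'b': at 3
pos 38 'b': at 4
pos 39 'b': at 5
pos 40 'd': at 6  emit P1@[36:40]
pos 41 'a': at 1 (fail-walked)  emit P0@[41:41]
pos 42 'c': at 0 (fail-walked)
pos 43 'b': at 2
pos 44 'b': at 3
pos 45 'b': at 4
pos 46 'b': at 5
pos 47 'd': at 6  emit P1@[43:47]
pos 48 'c': at 0 (fail-walked)
pos 49 'a': at 1  emit P0@[49:49]
pos 50 'd': at 0 (fail-walked)
pos 51 'a': at 1  emit P0@[51:51]
pos 52 'a': at 1 (fail-walked)  emit P0@[52:52]
pos 53 'a': at 1 (fail-walked)  emit P0@[53:53]
pos 54 'd': at 0 (fail-walked)
pos 55 'a': at 1  emit P0@[55:55]
pos 56 'd': at 0 (fail-walked)
pos 57 'a': at 1  emit P0@[57:57]
pos 58 'a': at 1 (fail-walked)  emit P0@[58:58]
pos 59 'b': at 2 (fail-walked)
pos 60 'd': at 0 (fail-walked)
pos 61 'b': at 2

All matches (sorted): [[2,0],[3,0],[4,0],[5,0],[9,0],[14,0],[19,1],[24,1],[29,1],[34,1],[35,0],[40,1],[41,0],[47,1],[49,0],[51,0],[52,0],[53,0],[55,0],[57,0],[58,0]]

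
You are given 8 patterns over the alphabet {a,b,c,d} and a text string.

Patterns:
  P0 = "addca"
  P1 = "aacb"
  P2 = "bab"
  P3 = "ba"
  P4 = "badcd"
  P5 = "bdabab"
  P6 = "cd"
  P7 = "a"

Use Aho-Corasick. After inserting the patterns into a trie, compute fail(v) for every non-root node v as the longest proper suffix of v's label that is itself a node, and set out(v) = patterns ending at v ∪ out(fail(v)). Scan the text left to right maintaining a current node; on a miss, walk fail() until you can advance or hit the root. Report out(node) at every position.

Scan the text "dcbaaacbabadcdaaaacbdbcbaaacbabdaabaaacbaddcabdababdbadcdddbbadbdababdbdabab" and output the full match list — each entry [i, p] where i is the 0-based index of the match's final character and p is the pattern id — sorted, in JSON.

Build automaton:
Trie (insert patterns):
  0='ε' goto a→1 b→9 c→20
  1='a' goto a→6 d→2  ←P7
  2='ad' goto d→3
  3='add' goto c→4
  4='addc' goto a→5
  5='addca' goto ·  ←P0
  6='aa' goto c→7
  7='aac' goto b→8
  8='aacb' goto ·  ←P1
  9='b' goto a→10 d→15
  10='ba' goto b→11 d→12  ←P3
  11='bab' goto ·  ←P2
  12='bad' goto c→13
  13='badc' goto d→14
  14='badcd' goto ·  ←P4
  15='bd' goto a→16
  16='bda' goto b→17
  17='bdab' goto a→18
  18='bdaba' goto b→19
  19='bdabab' goto ·  ←P5
  20='c' goto d→21
  21='cd' goto ·  ←P6

Failure links (BFS by depth):
  n1('a'): parent n0 fail=0; on 'a' 0 → fail=0;  out {7}∪∅={7}
  n9('b'): parent n0 fail=0; on 'b' 0 → fail=0;  out ∅∪∅=∅
  n20('c'): parent n0 fail=0; on 'c' 0 → fail=0;  out ∅∪∅=∅
  n2('ad'): parent n1 fail=0; on 'd' 0 → fail=0;  out ∅∪∅=∅
  n6('aa'): parent n1 fail=0; on 'a' 0 → fail=1;  out ∅∪{7}={7}
  n10('ba'): parent n9 fail=0; on 'a' 0 → fail=1;  out {3}∪{7}={3,7}
  n15('bd'): parent n9 fail=0; on 'd' 0 → fail=0;  out ∅∪∅=∅
  n21('cd'): parent n20 fail=0; on 'd' 0 → fail=0;  out {6}∪∅={6}
  n3('add'): parent n2 fail=0; on 'd' 0 → fail=0;  out ∅∪∅=∅
  n7('aac'): parent n6 fail=1; on 'c' 1→0 → fail=20;  out ∅∪∅=∅
  n11('bab'): parent n10 fail=1; on 'b' 1→0 → fail=9;  out {2}∪∅={2}
  n12('bad'): parent n10 fail=1; on 'd' 1 → fail=2;  out ∅∪∅=∅
  n16('bda'): parent n15 fail=0; on 'a' 0 → fail=1;  out ∅∪{7}={7}
  n4('addc'): parent n3 fail=0; on 'c' 0 → fail=20;  out ∅∪∅=∅
  n8('aacb'): parent n7 fail=20; on 'b' 20→0 → fail=9;  out {1}∪∅={1}
  n13('badc'): parent n12 fail=2; on 'c' 2→0 → fail=20;  out ∅∪∅=∅
  n17('bdab'): parent n16 fail=1; on 'b' 1→0 → fail=9;  out ∅∪∅=∅
  n5('addca'): parent n4 fail=20; on 'a' 20→0 → fail=1;  out {0}∪{7}={0,7}
  n14('badcd'): parent n13 fail=20; on 'd' 20 → fail=21;  out {4}∪{6}={4,6}
  n18('bdaba'): parent n17 fail=9; on 'a' 9 → fail=10;  out ∅∪{3,7}={3,7}
  n19('bdabab'): parent n18 fail=10; on 'b' 10 → fail=11;  out {5}∪{2}={2,5}

Scan:
pos 0 'd': at 0
pos 1 'c': at 20
pos 2 'b': at 9 (fail-walked)
pos 3 'a': at 10  → match P3@[2:3],P7@[3:3]
pos 4 'a': at 6 (fail-walked)  → match P7@[4:4]
pos 5 'a': at 6 (fail-walked)  → match P7@[5:5]
pos 6 'c': at 7
pos 7 'b': at 8  → match P1@[4:7]
pos 8 'a': at 10 (fail-walked)  → match P3@[7:8],P7@[8:8]
pos 9 'b': at 11  → match P2@[7:9]
pos 10 'a': at 10 (fail-walked)  → match P3@[9:10],P7@[10:10]
pos 11 'd': at 12
pos 12 'c': at 13
pos 13 'd': at 14  → match P4@[9:13],P6@[12:13]
pos 14 'a': at 1 (fail-walked)  → match P7@[14:14]
pos 15 'a': at 6  → match P7@[15:15]
pos 16 'a': at 6 (fail-walked)  → match P7@[16:16]
pos 17 'a': at 6 (fail-walked)  → match P7@[17:17]
pos 18 'c': at 7
pos 19 'b': at 8  → match P1@[16:19]
pos 20 'd': at 15 (fail-walked)
pos 21 'b': at 9 (fail-walked)
pos 22 'c': at 20 (fail-walked)
pos 23 'b': at 9 (fail-walked)
pos 24 'a': at 10  → match P3@[23:24],P7@[24:24]
pos 25 'a': at 6 (fail-walked)  → match P7@[25:25]
pos 26 'a': at 6 (fail-walked)  → match P7@[26:26]
pos 27 'c': at 7
pos 28 'b': at 8  → match P1@[25:28]
pos 29 'a': at 10 (fail-walked)  → match P3@[28:29],P7@[29:29]
pos 30 'b': at 11  → match P2@[28:30]
pos 31 'd': at 15 (fail-walked)
pos 32 'a': at 16  → match P7@[32:32]
pos 33 'a': at 6 (fail-walked)  → match P7@[33:33]
pos 34 'b': at 9 (fail-walked)
pos 35 'a': at 10  → match P3@[34:35],P7@[35:35]
pos 36 'a': at 6 (fail-walked)  → match P7@[36:36]
pos 37 'a': at 6 (fail-walked)  → match P7@[37:37]
pos 38 'c': at 7
pos 39 'b': at 8  → match P1@[36:39]
pos 40 'a': at 10 (fail-walked)  → match P3@[39:40],P7@[40:40]
pos 41 'd': at 12
pos 42 'd': at 3 (fail-walked)
pos 43 'c': at 4
pos 44 'a': at 5  → match P0@[40:44],P7@[44:44]
pos 45 'b': at 9 (fail-walked)
pos 46 'd': at 15
pos 47 'a': at 16  → match P7@[47:47]
pos 48 'b': at 17
pos 49 'a': at 18  → match P3@[48:49],P7@[49:49]
pos 50 'b': at 19  → match P2@[48:50],P5@[45:50]
pos 51 'd': at 15 (fail-walked)
pos 52 'b': at 9 (fail-walked)
pos 53 'a': at 10  → match P3@[52:53],P7@[53:53]
pos 54 'd': at 12
pos 55 'c': at 13
pos 56 'd': at 14  → match P4@[52:56],P6@[55:56]
pos 57 'd': at 0 (fail-walked)
pos 58 'd': at 0
pos 59 'b': at 9
pos 60 'b': at 9 (fail-walked)
pos 61 'a': at 10  → match P3@[60:61],P7@[61:61]
pos 62 'd': at 12
pos 63 'b': at 9 (fail-walked)
pos 64 'd': at 15
pos 65 'a': at 16  → match P7@[65:65]
pos 66 'b': at 17
pos 67 'a': at 18  → match P3@[66:67],P7@[67:67]
pos 68 'b': at 19  → match P2@[66:68],P5@[63:68]
pos 69 'd': at 15 (fail-walked)
pos 70 'b': at 9 (fail-walked)
pos 71 'd': at 15
pos 72 'a': at 16  → match P7@[72:72]
pos 73 'b': at 17
pos 74 'a': at 18  → match P3@[73:74],P7@[74:74]
pos 75 'b': at 19  → match P2@[73:75],P5@[70:75]

Result: [[3,3],[3,7],[4,7],[5,7],[7,1],[8,3],[8,7],[9,2],[10,3],[10,7],[13,4],[13,6],[14,7],[15,7],[16,7],[17,7],[19,1],[24,3],[24,7],[25,7],[26,7],[28,1],[29,3],[29,7],[30,2],[32,7],[33,7],[35,3],[35,7],[36,7],[37,7],[39,1],[40,3],[40,7],[44,0],[44,7],[47,7],[49,3],[49,7],[50,2],[50,5],[53,3],[53,7],[56,4],[56,6],[61,3],[61,7],[65,7],[67,3],[67,7],[68,2],[68,5],[72,7],[74,3],[74,7],[75,2],[75,5]]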